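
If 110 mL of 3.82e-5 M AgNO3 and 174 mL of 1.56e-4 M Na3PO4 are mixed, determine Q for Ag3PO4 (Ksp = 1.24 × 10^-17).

3.10 × 10^-19

Total volume = 110 + 174 = 284 mL.
[Ag^+] = 3.82 x 10^-5 × (110/284) = 1.480 x 10^-5 M
[PO4^3-] = 1.56 × 10^-4 × (174/284) = 9.558 x 10^-5 M
Ag3PO4(s) ⇌ 3 Ag^+(aq) + PO4^3-(aq), so Q = [Ag^+]^3[PO4^3-]
Q = (1.480 x 10^-5)^3(9.558 × 10^-5) = 3.10 x 10^-19
Q < Ksp, so no precipitate of Ag3PO4 forms.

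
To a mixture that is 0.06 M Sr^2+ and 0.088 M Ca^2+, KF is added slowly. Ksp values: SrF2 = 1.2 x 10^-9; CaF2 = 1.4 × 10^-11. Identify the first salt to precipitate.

CaF2

Each salt begins to precipitate when Q = Ksp, i.e. when [F^-] reaches its threshold.
For SrF2: 1.2 x 10^-9 = 0.06 × [F^-]^2  ⇒  [F^-] = 1.4 x 10^-4 M.
For CaF2: 1.4 × 10^-11 = 0.088 × [F^-]^2  ⇒  [F^-] = 1.3 x 10^-5 M.
The salt with the lower threshold [F^-] precipitates first: CaF2.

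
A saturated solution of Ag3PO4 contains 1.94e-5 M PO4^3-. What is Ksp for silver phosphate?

Ksp ≈ 3.82 × 10^-18

Ag3PO4(s) ⇌ 3 Ag^+ + PO4^3-
Stoichiometry gives [Ag^+] = (3/1)[PO4^3-] = 5.820 x 10^-5 M.
Ksp = [Ag^+]^3[PO4^3-]
Ksp = (5.820 × 10^-5)^3 × 1.94 × 10^-5 = 3.82 × 10^-18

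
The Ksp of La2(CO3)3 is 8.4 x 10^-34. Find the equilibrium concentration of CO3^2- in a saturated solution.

La2(CO3)3(s) ⇌ 2 La^3+ + 3 CO3^2-
Ksp = [La^3+]^2[CO3^2-]^3
With molar solubility s: [La^3+] = 2s, [CO3^2-] = 3s.
Substituting: Ksp = (2s)^2(3s)^3 = 108s^5
s = (8.4 x 10^-34 / 108)^(1/5) = 9.51 × 10^-8 M
[CO3^2-] = 3s = 2.9 × 10^-7 M

2.9 x 10^-7 M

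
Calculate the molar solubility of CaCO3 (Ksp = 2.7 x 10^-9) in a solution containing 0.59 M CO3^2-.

CaCO3(s) <=> Ca^2+(aq) + CO3^2-(aq)
Ksp = [Ca^2+][CO3^2-]
If s mol/L dissolves here, [Ca^2+] = s, [CO3^2-] = 0.59 + s ≈ 0.59 (common-ion effect: CO3^2- is already 0.59 M).
Ksp ≈ s × 0.59
s = 4.6 × 10^-9 M
Check: s = 4.6 x 10^-9 ≪ 0.59, so the approximation is valid.

4.6 × 10^-9 M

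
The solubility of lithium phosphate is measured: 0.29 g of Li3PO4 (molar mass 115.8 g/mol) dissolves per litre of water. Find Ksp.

Molar solubility s = (2.9 × 10^-1 g/L) / (115.8 g/mol) = 2.50 x 10^-3 M.
Li3PO4(s) ⇌ 3 Li^+(aq) + PO4^3-(aq)
Let s = molar solubility. Then [Li^+] = 3s and [PO4^3-] = s.
Ksp = [Li^+]^3[PO4^3-]
Substituting: Ksp = (3s)^3s = 27s^4
Ksp = 27 × (2.50 × 10^-3)^4 = 1.1 × 10^-9

Ksp ≈ 1.1 × 10^-9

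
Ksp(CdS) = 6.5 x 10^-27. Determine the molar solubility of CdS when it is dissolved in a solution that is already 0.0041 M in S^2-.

s = 1.6e-24 M

CdS(s) <=> Cd^2+(aq) + S^2-(aq)
Ksp = [Cd^2+][S^2-]
If s mol/L dissolves here, [Cd^2+] = s, [S^2-] = 0.0041 + s ≈ 0.0041 (since the S^2- already present dominates).
Ksp ≈ s × 0.0041
s = 1.6 x 10^-24 M
Check: s = 1.6 x 10^-24 ≪ 0.0041, so the approximation is valid.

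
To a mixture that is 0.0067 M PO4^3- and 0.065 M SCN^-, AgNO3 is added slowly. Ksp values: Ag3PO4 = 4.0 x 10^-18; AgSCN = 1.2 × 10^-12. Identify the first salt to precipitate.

Each salt begins to precipitate when Q = Ksp, i.e. when [Ag^+] reaches its threshold.
For Ag3PO4: 4.0 x 10^-18 = 0.0067 × [Ag^+]^3  ⇒  [Ag^+] = 8.4 × 10^-6 M.
For AgSCN: 1.2 × 10^-12 = 0.065 × [Ag^+]  ⇒  [Ag^+] = 1.8 × 10^-11 M.
The salt with the lower threshold [Ag^+] precipitates first: AgSCN.

AgSCN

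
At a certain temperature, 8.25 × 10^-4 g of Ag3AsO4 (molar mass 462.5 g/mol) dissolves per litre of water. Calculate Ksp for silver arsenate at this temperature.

Molar solubility s = (8.25 × 10^-4 g/L) / (462.5 g/mol) = 1.784 × 10^-6 M.
Ag3AsO4(s) <=> 3 Ag^+(aq) + AsO4^3-(aq)
For each mole of Ag3AsO4 that dissolves: [Ag^+] = 3s, [AsO4^3-] = s.
Ksp = [Ag^+]^3[AsO4^3-]
Ksp = (3s)^3s = 27s^4
With s = 1.784 × 10^-6: Ksp = 2.73 × 10^-22

Ksp = 2.73 × 10^-22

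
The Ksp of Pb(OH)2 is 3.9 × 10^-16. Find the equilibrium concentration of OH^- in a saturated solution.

[OH^-] ≈ 9.2 x 10^-6 M

Pb(OH)2(s) ⇌ Pb^2+(aq) + 2 OH^-(aq)
Ksp = [Pb^2+][OH^-]^2
With molar solubility s: [Pb^2+] = s, [OH^-] = 2s.
Substituting: Ksp = s(2s)^2 = 4s^3
s = (3.9 × 10^-16 / 4)^(1/3) = 4.60 × 10^-6 M
[OH^-] = 2s = 9.2 x 10^-6 M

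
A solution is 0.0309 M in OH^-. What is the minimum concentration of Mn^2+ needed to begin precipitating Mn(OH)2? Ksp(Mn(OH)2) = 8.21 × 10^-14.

Mn(OH)2(s) ⇌ Mn^2+ + 2 OH^-
Ksp = [Mn^2+][OH^-]^2
Precipitation begins when Q = Ksp. With [OH^-] = 0.0309 M:
8.21 × 10^-14 = (0.0309)^2 × [Mn^2+]
[Mn^2+] = (8.21 × 10^-14 / 9.548 × 10^-4) = 8.60 × 10^-11 M

8.60e-11 M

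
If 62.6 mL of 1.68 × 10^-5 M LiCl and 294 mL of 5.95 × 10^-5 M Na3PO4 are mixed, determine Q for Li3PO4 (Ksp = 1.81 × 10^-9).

Total volume = 62.6 + 294 = 356.6 mL.
[Li^+] = 1.68 × 10^-5 × (62.6/356.6) = 2.949 x 10^-6 M
[PO4^3-] = 5.95 x 10^-5 × (294/356.6) = 4.905 x 10^-5 M
Li3PO4(s) <=> 3 Li^+ + PO4^3-, so Q = [Li^+]^3[PO4^3-]
Q = (2.949 × 10^-6)^3(4.905 x 10^-5) = 1.26 × 10^-21
Q < Ksp, so no precipitate of Li3PO4 forms.

Q ≈ 1.26 × 10^-21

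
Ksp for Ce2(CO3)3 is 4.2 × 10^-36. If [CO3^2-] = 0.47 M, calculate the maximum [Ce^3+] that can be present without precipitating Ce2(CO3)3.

Ce2(CO3)3(s) ⇌ 2 Ce^3+(aq) + 3 CO3^2-(aq)
Ksp = [Ce^3+]^2[CO3^2-]^3
Precipitation begins when Q = Ksp. With [CO3^2-] = 0.47 M:
4.2 × 10^-36 = (0.47)^3 × [Ce^3+]^2
[Ce^3+] = (4.2 × 10^-36 / 1.04 × 10^-1)^(1/2) = 6.4 × 10^-18 M

[Ce^3+] ≈ 6.4 × 10^-18 M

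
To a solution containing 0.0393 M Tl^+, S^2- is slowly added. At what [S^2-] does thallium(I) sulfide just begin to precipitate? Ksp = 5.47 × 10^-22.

[S^2-] = 3.54 x 10^-19 M

Tl2S(s) <=> 2 Tl^+(aq) + S^2-(aq)
Ksp = [Tl^+]^2[S^2-]
Precipitation begins when Q = Ksp. With [Tl^+] = 0.0393 M:
5.47 × 10^-22 = (0.0393)^2 × [S^2-]
[S^2-] = (5.47 × 10^-22 / 1.544 × 10^-3) = 3.54 × 10^-19 M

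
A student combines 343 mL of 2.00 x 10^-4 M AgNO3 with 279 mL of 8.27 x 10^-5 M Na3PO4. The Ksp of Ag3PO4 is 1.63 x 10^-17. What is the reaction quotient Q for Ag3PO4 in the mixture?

Total volume = 343 + 279 = 622 mL.
[Ag^+] = 2.00 × 10^-4 × (343/622) = 1.103 × 10^-4 M
[PO4^3-] = 8.27 x 10^-5 × (279/622) = 3.710 x 10^-5 M
Ag3PO4(s) <=> 3 Ag^+(aq) + PO4^3-(aq), so Q = [Ag^+]^3[PO4^3-]
Q = (1.103 x 10^-4)^3(3.710 × 10^-5) = 4.98 x 10^-17
Q > Ksp, so Ag3PO4 will precipitate.

Q = 4.98 × 10^-17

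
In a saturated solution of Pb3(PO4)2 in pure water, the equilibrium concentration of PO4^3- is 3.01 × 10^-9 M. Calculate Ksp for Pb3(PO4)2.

Ksp ≈ 8.34 x 10^-43

Pb3(PO4)2(s) ⇌ 3 Pb^2+ + 2 PO4^3-
Stoichiometry gives [Pb^2+] = (3/2)[PO4^3-] = 4.515 × 10^-9 M.
Ksp = [Pb^2+]^3[PO4^3-]^2
Ksp = (4.515 x 10^-9)^3 × (3.01 x 10^-9)^2 = 8.34 × 10^-43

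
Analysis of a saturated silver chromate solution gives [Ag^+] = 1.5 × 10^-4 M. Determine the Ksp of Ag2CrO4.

Ksp ≈ 1.7e-12

Ag2CrO4(s) <=> 2 Ag^+ + CrO4^2-
Stoichiometry gives [CrO4^2-] = (1/2)[Ag^+] = 7.50 × 10^-5 M.
Ksp = [Ag^+]^2[CrO4^2-]
Ksp = (1.5 × 10^-4)^2 × 7.50 x 10^-5 = 1.7 × 10^-12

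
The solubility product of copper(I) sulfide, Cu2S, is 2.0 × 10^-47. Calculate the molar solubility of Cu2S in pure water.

Cu2S(s) ⇌ 2 Cu^+ + S^2-
Ksp = [Cu^+]^2[S^2-]
With molar solubility s: [Cu^+] = 2s, [S^2-] = s.
So Ksp = (2s)^2 × s = 4s^3
s = (2.0 × 10^-47 / 4)^(1/3) = 1.7 × 10^-16 M

s = 1.7 x 10^-16 M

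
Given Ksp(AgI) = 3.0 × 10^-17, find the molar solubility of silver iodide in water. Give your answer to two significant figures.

s ≈ 5.5 x 10^-9 M

AgI(s) <=> Ag^+ + I^-
Ksp = [Ag^+][I^-]
For each mole of AgI that dissolves: [Ag^+] = s, [I^-] = s.
Ksp = (s)(s) = s^2
s = (3.0 × 10^-17)^(1/2) = 5.5 × 10^-9 M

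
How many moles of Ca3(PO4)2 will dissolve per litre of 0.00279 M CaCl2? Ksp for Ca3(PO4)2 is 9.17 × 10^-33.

Ca3(PO4)2(s) ⇌ 3 Ca^2+ + 2 PO4^3-
Ksp = [Ca^2+]^3[PO4^3-]^2
If s mol/L dissolves here, [Ca^2+] = 0.00279 + 3s ≈ 0.00279, [PO4^3-] = 2s (since Ca^2+ from CaCl2 dominates).
Ksp ≈ (0.00279)^3 × (2s)^2
s = 3.25 × 10^-13 M
Check: 3s = 9.7 x 10^-13 ≪ 0.00279, so the approximation is valid.

s = 3.25e-13 M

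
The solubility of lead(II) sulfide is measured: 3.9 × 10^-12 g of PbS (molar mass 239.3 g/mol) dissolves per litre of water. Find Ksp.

Ksp ≈ 2.7 × 10^-28

Molar solubility s = (3.9 × 10^-12 g/L) / (239.3 g/mol) = 1.63 x 10^-14 M.
PbS(s) ⇌ Pb^2+ + S^2-
Let s = molar solubility. Then [Pb^2+] = s and [S^2-] = s.
Ksp = [Pb^2+][S^2-]
Ksp = s^2
Ksp = (1.63 x 10^-14)^2 = 2.7 x 10^-28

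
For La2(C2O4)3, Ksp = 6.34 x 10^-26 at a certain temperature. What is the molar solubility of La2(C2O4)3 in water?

s = 3.58 x 10^-6 M

La2(C2O4)3(s) ⇌ 2 La^3+(aq) + 3 C2O4^2-(aq)
Ksp = [La^3+]^2[C2O4^2-]^3
Let s = molar solubility. Then [La^3+] = 2s and [C2O4^2-] = 3s.
So Ksp = (2s)^2 × (3s)^3 = 108s^5
Solving, s = (6.34 x 10^-26/108)^(1/5) = 3.58 × 10^-6 M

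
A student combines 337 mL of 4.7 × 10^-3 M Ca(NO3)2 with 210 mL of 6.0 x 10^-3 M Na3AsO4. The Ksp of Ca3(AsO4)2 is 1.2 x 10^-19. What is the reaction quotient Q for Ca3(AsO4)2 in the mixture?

1.3e-13

Total volume = 337 + 210 = 547 mL.
[Ca^2+] = 4.7 x 10^-3 × (337/547) = 2.90 × 10^-3 M
[AsO4^3-] = 6.0 x 10^-3 × (210/547) = 2.30 x 10^-3 M
Ca3(AsO4)2(s) ⇌ 3 Ca^2+ + 2 AsO4^3-, so Q = [Ca^2+]^3[AsO4^3-]^2
Q = (2.90 × 10^-3)^3(2.30 x 10^-3)^2 = 1.3 x 10^-13
Q > Ksp, so Ca3(AsO4)2 will precipitate.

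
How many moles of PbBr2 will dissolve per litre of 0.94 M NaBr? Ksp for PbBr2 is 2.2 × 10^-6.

s = 2.5e-6 M

PbBr2(s) <=> Pb^2+ + 2 Br^-
Ksp = [Pb^2+][Br^-]^2
Let s = moles of PbBr2 that dissolve per litre. [Pb^2+] = s, [Br^-] = 0.94 + 2s ≈ 0.94 (Ksp is small, so little additional dissolves).
Ksp ≈ s × (0.94)^2
s = 2.5 x 10^-6 M
Check: 2s = 5.0 x 10^-6 ≪ 0.94, so the approximation is valid.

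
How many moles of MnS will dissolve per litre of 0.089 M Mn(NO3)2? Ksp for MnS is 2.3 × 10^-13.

2.6 × 10^-12 M

MnS(s) ⇌ Mn^2+ + S^2-
Ksp = [Mn^2+][S^2-]
If s mol/L dissolves here, [Mn^2+] = 0.089 + s ≈ 0.089, [S^2-] = s (Ksp is small, so little additional dissolves).
Ksp ≈ 0.089 × s
s = 2.6 × 10^-12 M
Check: s = 2.6 × 10^-12 ≪ 0.089, so the approximation is valid.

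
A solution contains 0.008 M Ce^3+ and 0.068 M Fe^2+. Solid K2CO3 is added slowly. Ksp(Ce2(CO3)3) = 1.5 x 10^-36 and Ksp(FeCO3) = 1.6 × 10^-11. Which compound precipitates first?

Ce2(CO3)3

Each salt begins to precipitate when Q = Ksp, i.e. when [CO3^2-] reaches its threshold.
For Ce2(CO3)3: 1.5 x 10^-36 = (0.008)^2 × [CO3^2-]^3  ⇒  [CO3^2-] = 2.9 x 10^-11 M.
For FeCO3: 1.6 × 10^-11 = 0.068 × [CO3^2-]  ⇒  [CO3^2-] = 2.4 × 10^-10 M.
The salt with the lower threshold [CO3^2-] precipitates first: Ce2(CO3)3.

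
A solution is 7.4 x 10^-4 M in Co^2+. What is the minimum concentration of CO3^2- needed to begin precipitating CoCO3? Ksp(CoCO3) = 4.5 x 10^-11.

CoCO3(s) <=> Co^2+ + CO3^2-
Ksp = [Co^2+][CO3^2-]
Precipitation begins when Q = Ksp. With [Co^2+] = 7.4 x 10^-4 M:
4.5 x 10^-11 = (7.4 x 10^-4) × [CO3^2-]
[CO3^2-] = (4.5 x 10^-11 / 7.4 × 10^-4) = 6.1 × 10^-8 M

[CO3^2-] = 6.1e-8 M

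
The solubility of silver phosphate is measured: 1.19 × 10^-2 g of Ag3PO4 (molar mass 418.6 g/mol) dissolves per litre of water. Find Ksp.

Molar solubility s = (1.19 × 10^-2 g/L) / (418.6 g/mol) = 2.843 x 10^-5 M.
Ag3PO4(s) ⇌ 3 Ag^+ + PO4^3-
For each mole of Ag3PO4 that dissolves: [Ag^+] = 3s, [PO4^3-] = s.
Ksp = [Ag^+]^3[PO4^3-]
Ksp = (3s)^3s = 27s^4
Ksp = 27 × (2.843 x 10^-5)^4 = 1.76 × 10^-17

Ksp = 1.76 × 10^-17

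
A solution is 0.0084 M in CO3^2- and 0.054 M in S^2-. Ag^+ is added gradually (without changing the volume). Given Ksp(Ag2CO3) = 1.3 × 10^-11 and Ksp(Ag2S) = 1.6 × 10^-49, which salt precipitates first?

Each salt begins to precipitate when Q = Ksp, i.e. when [Ag^+] reaches its threshold.
For Ag2CO3: 1.3 × 10^-11 = 0.0084 × [Ag^+]^2  ⇒  [Ag^+] = 3.9 x 10^-5 M.
For Ag2S: 1.6 × 10^-49 = 0.054 × [Ag^+]^2  ⇒  [Ag^+] = 1.7 x 10^-24 M.
The salt with the lower threshold [Ag^+] precipitates first: Ag2S.

Ag2S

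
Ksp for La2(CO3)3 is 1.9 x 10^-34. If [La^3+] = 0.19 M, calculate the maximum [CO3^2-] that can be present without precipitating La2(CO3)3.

La2(CO3)3(s) ⇌ 2 La^3+ + 3 CO3^2-
Ksp = [La^3+]^2[CO3^2-]^3
Precipitation begins when Q = Ksp. With [La^3+] = 0.19 M:
1.9 x 10^-34 = (0.19)^2 × [CO3^2-]^3
[CO3^2-] = (1.9 x 10^-34 / 3.61 × 10^-2)^(1/3) = 1.7 x 10^-11 M

[CO3^2-] = 1.7e-11 M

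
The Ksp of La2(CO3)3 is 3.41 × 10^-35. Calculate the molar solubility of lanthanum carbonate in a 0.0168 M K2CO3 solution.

La2(CO3)3(s) ⇌ 2 La^3+(aq) + 3 CO3^2-(aq)
Ksp = [La^3+]^2[CO3^2-]^3
If s mol/L dissolves here, [La^3+] = 2s, [CO3^2-] = 0.0168 + 3s ≈ 0.0168 (Ksp is small, so little additional dissolves).
Ksp ≈ (2s)^2 × (0.0168)^3
s = 1.34 x 10^-15 M
Check: 3s = 4.0 × 10^-15 ≪ 0.0168, so the approximation is valid.

s ≈ 1.34 x 10^-15 M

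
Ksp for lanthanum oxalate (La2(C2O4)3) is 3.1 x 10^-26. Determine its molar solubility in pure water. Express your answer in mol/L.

La2(C2O4)3(s) ⇌ 2 La^3+(aq) + 3 C2O4^2-(aq)
Ksp = [La^3+]^2[C2O4^2-]^3
If s mol/L of La2(C2O4)3 dissolves, [La^3+] = 2s and [C2O4^2-] = 3s.
Ksp = (2s)^2(3s)^3 = 108s^5
s = (3.1 x 10^-26 / 108)^(1/5) = 3.1 x 10^-6 M

3.1e-6 M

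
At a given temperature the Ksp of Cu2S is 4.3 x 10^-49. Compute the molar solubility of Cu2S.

Cu2S(s) ⇌ 2 Cu^+ + S^2-
Ksp = [Cu^+]^2[S^2-]
If s mol/L of Cu2S dissolves, [Cu^+] = 2s and [S^2-] = s.
So Ksp = (2s)^2 × s = 4s^3
s = (4.3 x 10^-49 / 4)^(1/3) = 4.8 × 10^-17 M

s = 4.8 × 10^-17 M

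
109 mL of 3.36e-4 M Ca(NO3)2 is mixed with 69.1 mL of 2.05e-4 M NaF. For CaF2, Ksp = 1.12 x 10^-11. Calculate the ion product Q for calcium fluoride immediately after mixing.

Total volume = 109 + 69.1 = 178.1 mL.
[Ca^2+] = 3.36 x 10^-4 × (109/178.1) = 2.056 x 10^-4 M
[F^-] = 2.05 × 10^-4 × (69.1/178.1) = 7.954 x 10^-5 M
CaF2(s) <=> Ca^2+ + 2 F^-, so Q = [Ca^2+][F^-]^2
Q = (2.056 x 10^-4)(7.954 × 10^-5)^2 = 1.30 x 10^-12
Q < Ksp, so no precipitate of CaF2 forms.

Q = 1.30 x 10^-12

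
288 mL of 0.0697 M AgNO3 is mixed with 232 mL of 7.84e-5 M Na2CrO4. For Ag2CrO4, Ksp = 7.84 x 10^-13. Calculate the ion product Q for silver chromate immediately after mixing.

Q ≈ 5.21 x 10^-8

Total volume = 288 + 232 = 520 mL.
[Ag^+] = 6.97 × 10^-2 × (288/520) = 3.860 × 10^-2 M
[CrO4^2-] = 7.84 × 10^-5 × (232/520) = 3.498 × 10^-5 M
Ag2CrO4(s) <=> 2 Ag^+ + CrO4^2-, so Q = [Ag^+]^2[CrO4^2-]
Q = (3.860 x 10^-2)^2(3.498 x 10^-5) = 5.21 × 10^-8
Q > Ksp, so Ag2CrO4 will precipitate.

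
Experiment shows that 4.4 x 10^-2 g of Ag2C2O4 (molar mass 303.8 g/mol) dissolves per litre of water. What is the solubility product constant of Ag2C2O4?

Ksp = 1.2 × 10^-11

Molar solubility s = (4.4 × 10^-2 g/L) / (303.8 g/mol) = 1.45 × 10^-4 M.
Ag2C2O4(s) <=> 2 Ag^+ + C2O4^2-
Let s = molar solubility. Then [Ag^+] = 2s and [C2O4^2-] = s.
Ksp = [Ag^+]^2[C2O4^2-]
Ksp = (2s)^2s = 4s^3
Ksp = 4 × (1.45 × 10^-4)^3 = 1.2 x 10^-11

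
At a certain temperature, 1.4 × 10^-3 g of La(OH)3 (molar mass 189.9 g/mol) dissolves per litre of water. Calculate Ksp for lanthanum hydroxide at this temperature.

Molar solubility s = (1.4 × 10^-3 g/L) / (189.9 g/mol) = 7.37 × 10^-6 M.
La(OH)3(s) ⇌ La^3+ + 3 OH^-
Let s = molar solubility. Then [La^3+] = s and [OH^-] = 3s.
Ksp = [La^3+][OH^-]^3
Ksp = s(3s)^3 = 27s^4
Ksp = 27 × (7.37 x 10^-6)^4 = 8.0 x 10^-20

Ksp ≈ 8.0e-20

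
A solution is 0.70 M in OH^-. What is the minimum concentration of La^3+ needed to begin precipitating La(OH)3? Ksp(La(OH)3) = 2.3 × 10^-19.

[La^3+] ≈ 6.7e-19 M

La(OH)3(s) ⇌ La^3+ + 3 OH^-
Ksp = [La^3+][OH^-]^3
Precipitation begins when Q = Ksp. With [OH^-] = 0.70 M:
2.3 × 10^-19 = (0.70)^3 × [La^3+]
[La^3+] = (2.3 × 10^-19 / 3.43 × 10^-1) = 6.7 × 10^-19 M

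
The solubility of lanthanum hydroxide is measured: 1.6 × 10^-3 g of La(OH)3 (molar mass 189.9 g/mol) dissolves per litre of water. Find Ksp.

Ksp = 1.4 × 10^-19

Molar solubility s = (1.6 × 10^-3 g/L) / (189.9 g/mol) = 8.43 × 10^-6 M.
La(OH)3(s) ⇌ La^3+(aq) + 3 OH^-(aq)
If s mol/L of La(OH)3 dissolves, [La^3+] = s and [OH^-] = 3s.
Ksp = [La^3+][OH^-]^3
Ksp = s(3s)^3 = 27s^4
Ksp = 27 × (8.43 × 10^-6)^4 = 1.4 × 10^-19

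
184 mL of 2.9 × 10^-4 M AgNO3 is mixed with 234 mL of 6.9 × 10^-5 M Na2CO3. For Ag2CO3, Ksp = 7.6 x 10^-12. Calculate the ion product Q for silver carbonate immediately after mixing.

Total volume = 184 + 234 = 418 mL.
[Ag^+] = 2.9 x 10^-4 × (184/418) = 1.28 × 10^-4 M
[CO3^2-] = 6.9 × 10^-5 × (234/418) = 3.86 × 10^-5 M
Ag2CO3(s) ⇌ 2 Ag^+ + CO3^2-, so Q = [Ag^+]^2[CO3^2-]
Q = (1.28 × 10^-4)^2(3.86 x 10^-5) = 6.3 × 10^-13
Q < Ksp, so no precipitate of Ag2CO3 forms.

6.3 x 10^-13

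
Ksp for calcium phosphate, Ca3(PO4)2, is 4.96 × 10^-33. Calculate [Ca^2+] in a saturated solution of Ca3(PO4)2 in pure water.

Ca3(PO4)2(s) ⇌ 3 Ca^2+ + 2 PO4^3-
Ksp = [Ca^2+]^3[PO4^3-]^2
If s mol/L of Ca3(PO4)2 dissolves, [Ca^2+] = 3s and [PO4^3-] = 2s.
Substituting: Ksp = (3s)^3(2s)^2 = 108s^5
s = (4.96 × 10^-33 / 108)^(1/5) = 1.356 × 10^-7 M
[Ca^2+] = 3s = 4.07 × 10^-7 M

4.07 x 10^-7 M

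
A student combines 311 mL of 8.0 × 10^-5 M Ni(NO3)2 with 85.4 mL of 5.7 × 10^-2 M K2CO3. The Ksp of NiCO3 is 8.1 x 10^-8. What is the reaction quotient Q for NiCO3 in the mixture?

Q = 7.7e-7

Total volume = 311 + 85.4 = 396.4 mL.
[Ni^2+] = 8.0 × 10^-5 × (311/396.4) = 6.28 x 10^-5 M
[CO3^2-] = 5.7 × 10^-2 × (85.4/396.4) = 1.23 x 10^-2 M
NiCO3(s) ⇌ Ni^2+ + CO3^2-, so Q = [Ni^2+][CO3^2-]
Q = (6.28 × 10^-5)(1.23 × 10^-2) = 7.7 x 10^-7
Q > Ksp, so NiCO3 will precipitate.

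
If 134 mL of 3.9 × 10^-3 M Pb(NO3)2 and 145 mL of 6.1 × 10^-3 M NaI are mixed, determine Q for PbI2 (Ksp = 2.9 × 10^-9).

Total volume = 134 + 145 = 279 mL.
[Pb^2+] = 3.9 x 10^-3 × (134/279) = 1.87 × 10^-3 M
[I^-] = 6.1 × 10^-3 × (145/279) = 3.17 x 10^-3 M
PbI2(s) ⇌ Pb^2+(aq) + 2 I^-(aq), so Q = [Pb^2+][I^-]^2
Q = (1.87 × 10^-3)(3.17 × 10^-3)^2 = 1.9 × 10^-8
Q > Ksp, so PbI2 will precipitate.

Q ≈ 1.9 x 10^-8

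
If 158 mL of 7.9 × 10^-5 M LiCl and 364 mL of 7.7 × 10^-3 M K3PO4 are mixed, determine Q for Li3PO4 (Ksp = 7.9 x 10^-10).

Total volume = 158 + 364 = 522 mL.
[Li^+] = 7.9 x 10^-5 × (158/522) = 2.39 × 10^-5 M
[PO4^3-] = 7.7 × 10^-3 × (364/522) = 5.37 × 10^-3 M
Li3PO4(s) <=> 3 Li^+(aq) + PO4^3-(aq), so Q = [Li^+]^3[PO4^3-]
Q = (2.39 × 10^-5)^3(5.37 × 10^-3) = 7.3 x 10^-17
Q < Ksp, so no precipitate of Li3PO4 forms.

7.3e-17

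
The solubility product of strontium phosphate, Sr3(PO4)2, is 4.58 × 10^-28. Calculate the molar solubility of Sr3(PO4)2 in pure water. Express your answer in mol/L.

1.34e-6 M

Sr3(PO4)2(s) <=> 3 Sr^2+(aq) + 2 PO4^3-(aq)
Ksp = [Sr^2+]^3[PO4^3-]^2
Let s = molar solubility. Then [Sr^2+] = 3s and [PO4^3-] = 2s.
Ksp = (3s)^3(2s)^2 = 108s^5
s = (4.58 × 10^-28 / 108)^(1/5) = 1.34 × 10^-6 M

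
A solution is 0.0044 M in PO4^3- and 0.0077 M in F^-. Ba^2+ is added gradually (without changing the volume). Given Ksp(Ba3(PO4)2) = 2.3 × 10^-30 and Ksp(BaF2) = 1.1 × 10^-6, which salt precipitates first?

Ba3(PO4)2

Each salt begins to precipitate when Q = Ksp, i.e. when [Ba^2+] reaches its threshold.
For Ba3(PO4)2: 2.3 × 10^-30 = (0.0044)^2 × [Ba^2+]^3  ⇒  [Ba^2+] = 4.9 x 10^-9 M.
For BaF2: 1.1 × 10^-6 = (0.0077)^2 × [Ba^2+]  ⇒  [Ba^2+] = 1.9 × 10^-2 M.
The salt with the lower threshold [Ba^2+] precipitates first: Ba3(PO4)2.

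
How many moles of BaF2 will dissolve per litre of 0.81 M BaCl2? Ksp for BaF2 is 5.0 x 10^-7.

s ≈ 3.9e-4 M

BaF2(s) <=> Ba^2+ + 2 F^-
Ksp = [Ba^2+][F^-]^2
If s mol/L dissolves here, [Ba^2+] = 0.81 + s ≈ 0.81, [F^-] = 2s (Ksp is small, so little additional dissolves).
Ksp ≈ 0.81 × (2s)^2
s = 3.9 × 10^-4 M
Check: s = 3.9 × 10^-4 ≪ 0.81, so the approximation is valid.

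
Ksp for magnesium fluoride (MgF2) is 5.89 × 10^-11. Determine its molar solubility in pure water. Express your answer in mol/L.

2.45 x 10^-4 M

MgF2(s) <=> Mg^2+ + 2 F^-
Ksp = [Mg^2+][F^-]^2
For each mole of MgF2 that dissolves: [Mg^2+] = s, [F^-] = 2s.
Ksp = s(2s)^2 = 4s^3
s = (5.89 × 10^-11 / 4)^(1/3) = 2.45 × 10^-4 M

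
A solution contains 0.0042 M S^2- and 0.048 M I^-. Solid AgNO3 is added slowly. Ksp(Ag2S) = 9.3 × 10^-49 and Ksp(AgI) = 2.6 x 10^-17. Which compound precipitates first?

Ag2S

Each salt begins to precipitate when Q = Ksp, i.e. when [Ag^+] reaches its threshold.
For Ag2S: 9.3 × 10^-49 = 0.0042 × [Ag^+]^2  ⇒  [Ag^+] = 1.5 × 10^-23 M.
For AgI: 2.6 x 10^-17 = 0.048 × [Ag^+]  ⇒  [Ag^+] = 5.4 x 10^-16 M.
The salt with the lower threshold [Ag^+] precipitates first: Ag2S.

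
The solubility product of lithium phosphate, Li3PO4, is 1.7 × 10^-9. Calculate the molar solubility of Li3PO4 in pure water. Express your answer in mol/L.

Li3PO4(s) <=> 3 Li^+(aq) + PO4^3-(aq)
Ksp = [Li^+]^3[PO4^3-]
For each mole of Li3PO4 that dissolves: [Li^+] = 3s, [PO4^3-] = s.
Ksp = (3s)^3s = 27s^4
s^4 = 1.7 × 10^-9 / 27, so s = 2.8 x 10^-3 M

s = 2.8e-3 M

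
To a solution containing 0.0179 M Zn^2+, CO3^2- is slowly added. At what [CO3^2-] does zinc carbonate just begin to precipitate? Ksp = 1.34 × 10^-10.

ZnCO3(s) ⇌ Zn^2+(aq) + CO3^2-(aq)
Ksp = [Zn^2+][CO3^2-]
Precipitation begins when Q = Ksp. With [Zn^2+] = 0.0179 M:
1.34 × 10^-10 = (0.0179) × [CO3^2-]
[CO3^2-] = (1.34 × 10^-10 / 1.79 x 10^-2) = 7.49 x 10^-9 M

[CO3^2-] = 7.49e-9 M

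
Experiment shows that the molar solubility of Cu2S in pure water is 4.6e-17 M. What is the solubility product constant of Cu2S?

Cu2S(s) <=> 2 Cu^+(aq) + S^2-(aq)
With molar solubility s: [Cu^+] = 2s, [S^2-] = s.
Ksp = [Cu^+]^2[S^2-]
Substituting: Ksp = (2s)^2s = 4s^3
Ksp = 4 × (4.6 x 10^-17)^3 = 3.9 × 10^-49

3.9 × 10^-49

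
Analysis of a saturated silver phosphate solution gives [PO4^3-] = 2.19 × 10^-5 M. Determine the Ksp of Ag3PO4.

6.21e-18

Ag3PO4(s) <=> 3 Ag^+(aq) + PO4^3-(aq)
Stoichiometry gives [Ag^+] = (3/1)[PO4^3-] = 6.570 × 10^-5 M.
Ksp = [Ag^+]^3[PO4^3-]
Ksp = (6.570 × 10^-5)^3 × 2.19 × 10^-5 = 6.21 x 10^-18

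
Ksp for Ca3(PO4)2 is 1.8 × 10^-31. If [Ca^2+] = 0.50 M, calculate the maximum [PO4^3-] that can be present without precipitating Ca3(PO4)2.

Ca3(PO4)2(s) <=> 3 Ca^2+(aq) + 2 PO4^3-(aq)
Ksp = [Ca^2+]^3[PO4^3-]^2
Precipitation begins when Q = Ksp. With [Ca^2+] = 0.50 M:
1.8 × 10^-31 = (0.50)^3 × [PO4^3-]^2
[PO4^3-] = (1.8 × 10^-31 / 1.25 x 10^-1)^(1/2) = 1.2 × 10^-15 M

1.2e-15 M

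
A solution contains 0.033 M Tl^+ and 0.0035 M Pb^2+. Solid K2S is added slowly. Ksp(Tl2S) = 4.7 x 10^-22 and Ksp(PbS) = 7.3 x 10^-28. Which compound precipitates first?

Each salt begins to precipitate when Q = Ksp, i.e. when [S^2-] reaches its threshold.
For Tl2S: 4.7 x 10^-22 = (0.033)^2 × [S^2-]  ⇒  [S^2-] = 4.3 × 10^-19 M.
For PbS: 7.3 x 10^-28 = 0.0035 × [S^2-]  ⇒  [S^2-] = 2.1 × 10^-25 M.
The salt with the lower threshold [S^2-] precipitates first: PbS.

PbS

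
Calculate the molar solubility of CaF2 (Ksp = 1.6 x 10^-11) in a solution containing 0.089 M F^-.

CaF2(s) ⇌ Ca^2+(aq) + 2 F^-(aq)
Ksp = [Ca^2+][F^-]^2
Let s = moles of CaF2 that dissolve per litre. [Ca^2+] = s, [F^-] = 0.089 + 2s ≈ 0.089 (since the F^- already present dominates).
Ksp ≈ s × (0.089)^2
s = 2.0 × 10^-9 M
Check: 2s = 4.0 × 10^-9 ≪ 0.089, so the approximation is valid.

s = 2.0 × 10^-9 M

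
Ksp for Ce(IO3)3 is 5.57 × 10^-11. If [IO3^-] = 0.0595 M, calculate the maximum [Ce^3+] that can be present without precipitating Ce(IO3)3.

Ce(IO3)3(s) <=> Ce^3+(aq) + 3 IO3^-(aq)
Ksp = [Ce^3+][IO3^-]^3
Precipitation begins when Q = Ksp. With [IO3^-] = 0.0595 M:
5.57 × 10^-11 = (0.0595)^3 × [Ce^3+]
[Ce^3+] = (5.57 × 10^-11 / 2.106 × 10^-4) = 2.64 × 10^-7 M

[Ce^3+] = 2.64e-7 M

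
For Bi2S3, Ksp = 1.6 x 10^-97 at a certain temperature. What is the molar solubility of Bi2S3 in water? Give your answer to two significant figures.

Bi2S3(s) <=> 2 Bi^3+ + 3 S^2-
Ksp = [Bi^3+]^2[S^2-]^3
Let s = molar solubility. Then [Bi^3+] = 2s and [S^2-] = 3s.
Substituting: Ksp = (2s)^2(3s)^3 = 108s^5
Solving, s = (1.6 x 10^-97/108)^(1/5) = 1.7 x 10^-20 M

1.7 × 10^-20 M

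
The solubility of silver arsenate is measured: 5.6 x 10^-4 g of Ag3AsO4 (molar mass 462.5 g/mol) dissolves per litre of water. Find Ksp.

Molar solubility s = (5.6 × 10^-4 g/L) / (462.5 g/mol) = 1.21 x 10^-6 M.
Ag3AsO4(s) <=> 3 Ag^+(aq) + AsO4^3-(aq)
Let s = molar solubility. Then [Ag^+] = 3s and [AsO4^3-] = s.
Ksp = [Ag^+]^3[AsO4^3-]
Ksp = (3s)^3s = 27s^4
With s = 1.21 × 10^-6: Ksp = 5.8 × 10^-23

Ksp = 5.8e-23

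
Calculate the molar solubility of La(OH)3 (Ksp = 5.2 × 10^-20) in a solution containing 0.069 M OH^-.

1.6e-16 M

La(OH)3(s) <=> La^3+(aq) + 3 OH^-(aq)
Ksp = [La^3+][OH^-]^3
Let s be the molar solubility in this solution. [La^3+] = s, [OH^-] = 0.069 + 3s ≈ 0.069 (common-ion effect: OH^- is already 0.069 M).
Ksp ≈ s × (0.069)^3
s = 1.6 × 10^-16 M
Check: 3s = 4.7 × 10^-16 ≪ 0.069, so the approximation is valid.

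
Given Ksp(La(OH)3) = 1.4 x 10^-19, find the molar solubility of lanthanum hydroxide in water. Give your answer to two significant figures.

s ≈ 8.5 x 10^-6 M

La(OH)3(s) ⇌ La^3+(aq) + 3 OH^-(aq)
Ksp = [La^3+][OH^-]^3
Let s = molar solubility. Then [La^3+] = s and [OH^-] = 3s.
So Ksp = s × (3s)^3 = 27s^4
s = (1.4 x 10^-19 / 27)^(1/4) = 8.5 x 10^-6 M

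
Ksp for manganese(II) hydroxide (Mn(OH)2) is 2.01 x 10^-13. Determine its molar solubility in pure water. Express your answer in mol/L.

Mn(OH)2(s) ⇌ Mn^2+(aq) + 2 OH^-(aq)
Ksp = [Mn^2+][OH^-]^2
For each mole of Mn(OH)2 that dissolves: [Mn^2+] = s, [OH^-] = 2s.
So Ksp = s × (2s)^2 = 4s^3
s = (2.01 x 10^-13 / 4)^(1/3) = 3.69 × 10^-5 M

3.69 × 10^-5 M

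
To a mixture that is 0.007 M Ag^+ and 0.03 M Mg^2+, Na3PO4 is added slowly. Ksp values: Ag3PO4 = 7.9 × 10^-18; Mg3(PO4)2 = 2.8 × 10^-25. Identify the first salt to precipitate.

Ag3PO4

Precipitation of each salt starts when its ion product equals its Ksp.
For Ag3PO4: 7.9 × 10^-18 = (0.007)^3 × [PO4^3-]  ⇒  [PO4^3-] = 2.3 × 10^-11 M.
For Mg3(PO4)2: 2.8 × 10^-25 = (0.03)^3 × [PO4^3-]^2  ⇒  [PO4^3-] = 1.0 × 10^-10 M.
The salt with the lower threshold [PO4^3-] precipitates first: Ag3PO4.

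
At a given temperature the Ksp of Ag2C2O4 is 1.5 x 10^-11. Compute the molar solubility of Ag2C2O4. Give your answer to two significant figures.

Ag2C2O4(s) ⇌ 2 Ag^+(aq) + C2O4^2-(aq)
Ksp = [Ag^+]^2[C2O4^2-]
Let s = molar solubility. Then [Ag^+] = 2s and [C2O4^2-] = s.
Substituting: Ksp = (2s)^2s = 4s^3
Solving, s = (1.5 x 10^-11/4)^(1/3) = 1.6 × 10^-4 M

s = 1.6e-4 M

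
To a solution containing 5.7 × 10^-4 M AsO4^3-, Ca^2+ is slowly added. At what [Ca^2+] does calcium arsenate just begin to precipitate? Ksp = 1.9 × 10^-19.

[Ca^2+] = 8.4 × 10^-5 M

Ca3(AsO4)2(s) ⇌ 3 Ca^2+(aq) + 2 AsO4^3-(aq)
Ksp = [Ca^2+]^3[AsO4^3-]^2
Precipitation begins when Q = Ksp. With [AsO4^3-] = 5.7 × 10^-4 M:
1.9 × 10^-19 = (5.7 × 10^-4)^2 × [Ca^2+]^3
[Ca^2+] = (1.9 × 10^-19 / 3.25 × 10^-7)^(1/3) = 8.4 × 10^-5 M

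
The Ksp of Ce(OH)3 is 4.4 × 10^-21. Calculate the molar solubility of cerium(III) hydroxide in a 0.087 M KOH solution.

Ce(OH)3(s) ⇌ Ce^3+ + 3 OH^-
Ksp = [Ce^3+][OH^-]^3
Let s = moles of Ce(OH)3 that dissolve per litre. [Ce^3+] = s, [OH^-] = 0.087 + 3s ≈ 0.087 (common-ion effect: OH^- is already 0.087 M).
Ksp ≈ s × (0.087)^3
s = 6.7 × 10^-18 M
Check: 3s = 2.0 x 10^-17 ≪ 0.087, so the approximation is valid.

s ≈ 6.7 × 10^-18 M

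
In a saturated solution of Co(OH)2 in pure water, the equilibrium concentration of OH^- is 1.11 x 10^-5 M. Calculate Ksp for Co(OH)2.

Co(OH)2(s) ⇌ Co^2+(aq) + 2 OH^-(aq)
Stoichiometry gives [Co^2+] = (1/2)[OH^-] = 5.550 x 10^-6 M.
Ksp = [Co^2+][OH^-]^2
Ksp = 5.550 x 10^-6 × (1.11 × 10^-5)^2 = 6.84 × 10^-16

Ksp ≈ 6.84 × 10^-16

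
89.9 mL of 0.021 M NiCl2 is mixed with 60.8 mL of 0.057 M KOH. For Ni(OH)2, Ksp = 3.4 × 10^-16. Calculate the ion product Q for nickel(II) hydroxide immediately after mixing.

Q ≈ 6.6 x 10^-6

Total volume = 89.9 + 60.8 = 150.7 mL.
[Ni^2+] = 2.1 × 10^-2 × (89.9/150.7) = 1.25 × 10^-2 M
[OH^-] = 5.7 x 10^-2 × (60.8/150.7) = 2.30 × 10^-2 M
Ni(OH)2(s) <=> Ni^2+(aq) + 2 OH^-(aq), so Q = [Ni^2+][OH^-]^2
Q = (1.25 x 10^-2)(2.30 x 10^-2)^2 = 6.6 x 10^-6
Q > Ksp, so Ni(OH)2 will precipitate.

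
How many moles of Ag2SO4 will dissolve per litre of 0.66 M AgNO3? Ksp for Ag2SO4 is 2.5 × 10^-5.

s = 5.7e-5 M

Ag2SO4(s) ⇌ 2 Ag^+ + SO4^2-
Ksp = [Ag^+]^2[SO4^2-]
If s mol/L dissolves here, [Ag^+] = 0.66 + 2s ≈ 0.66, [SO4^2-] = s (common-ion effect: Ag^+ is already 0.66 M).
Ksp ≈ (0.66)^2 × s
s = 5.7 x 10^-5 M
Check: 2s = 1.1 × 10^-4 ≪ 0.66, so the approximation is valid.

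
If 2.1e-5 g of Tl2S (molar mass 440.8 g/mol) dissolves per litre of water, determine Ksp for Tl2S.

Molar solubility s = (2.1 × 10^-5 g/L) / (440.8 g/mol) = 4.76 × 10^-8 M.
Tl2S(s) <=> 2 Tl^+ + S^2-
Let s = molar solubility. Then [Tl^+] = 2s and [S^2-] = s.
Ksp = [Tl^+]^2[S^2-]
So Ksp = (2s)^2 × s = 4s^3
Ksp = 4 × (4.76 × 10^-8)^3 = 4.3 × 10^-22

4.3 × 10^-22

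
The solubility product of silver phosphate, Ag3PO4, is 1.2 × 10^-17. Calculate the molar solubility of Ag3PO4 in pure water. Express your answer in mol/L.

Ag3PO4(s) ⇌ 3 Ag^+(aq) + PO4^3-(aq)
Ksp = [Ag^+]^3[PO4^3-]
If s mol/L of Ag3PO4 dissolves, [Ag^+] = 3s and [PO4^3-] = s.
So Ksp = (3s)^3 × s = 27s^4
Solving, s = (1.2 × 10^-17/27)^(1/4) = 2.6 × 10^-5 M

s ≈ 2.6 x 10^-5 M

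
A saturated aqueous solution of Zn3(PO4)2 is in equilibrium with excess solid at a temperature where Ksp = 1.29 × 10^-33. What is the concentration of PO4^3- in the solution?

Zn3(PO4)2(s) ⇌ 3 Zn^2+ + 2 PO4^3-
Ksp = [Zn^2+]^3[PO4^3-]^2
Let s = molar solubility. Then [Zn^2+] = 3s and [PO4^3-] = 2s.
Substituting: Ksp = (3s)^3(2s)^2 = 108s^5
Solving, s = (1.29 × 10^-33/108)^(1/5) = 1.036 × 10^-7 M
[PO4^3-] = 2s = 2.07 × 10^-7 M

2.07e-7 M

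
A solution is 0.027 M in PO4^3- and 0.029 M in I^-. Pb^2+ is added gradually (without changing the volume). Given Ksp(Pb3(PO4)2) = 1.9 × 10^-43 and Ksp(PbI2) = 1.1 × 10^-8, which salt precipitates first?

Pb3(PO4)2

Each salt begins to precipitate when Q = Ksp, i.e. when [Pb^2+] reaches its threshold.
For Pb3(PO4)2: 1.9 × 10^-43 = (0.027)^2 × [Pb^2+]^3  ⇒  [Pb^2+] = 6.4 × 10^-14 M.
For PbI2: 1.1 × 10^-8 = (0.029)^2 × [Pb^2+]  ⇒  [Pb^2+] = 1.3 x 10^-5 M.
The salt with the lower threshold [Pb^2+] precipitates first: Pb3(PO4)2.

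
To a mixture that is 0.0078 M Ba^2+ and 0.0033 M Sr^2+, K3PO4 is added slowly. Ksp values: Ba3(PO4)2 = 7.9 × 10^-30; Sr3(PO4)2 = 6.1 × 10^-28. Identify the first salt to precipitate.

Precipitation of each salt starts when its ion product equals its Ksp.
For Ba3(PO4)2: 7.9 × 10^-30 = (0.0078)^3 × [PO4^3-]^2  ⇒  [PO4^3-] = 4.1 × 10^-12 M.
For Sr3(PO4)2: 6.1 × 10^-28 = (0.0033)^3 × [PO4^3-]^2  ⇒  [PO4^3-] = 1.3 × 10^-10 M.
The salt with the lower threshold [PO4^3-] precipitates first: Ba3(PO4)2.

Ba3(PO4)2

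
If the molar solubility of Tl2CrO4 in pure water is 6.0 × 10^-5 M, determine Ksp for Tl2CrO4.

Tl2CrO4(s) <=> 2 Tl^+ + CrO4^2-
Let s = molar solubility. Then [Tl^+] = 2s and [CrO4^2-] = s.
Ksp = [Tl^+]^2[CrO4^2-]
So Ksp = (2s)^2 × s = 4s^3
With s = 6.0 × 10^-5: Ksp = 8.6 × 10^-13

8.6e-13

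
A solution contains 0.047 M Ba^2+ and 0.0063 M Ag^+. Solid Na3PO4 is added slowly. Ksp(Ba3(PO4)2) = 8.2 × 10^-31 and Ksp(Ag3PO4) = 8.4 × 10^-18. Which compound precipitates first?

Precipitation of each salt starts when its ion product equals its Ksp.
For Ba3(PO4)2: 8.2 × 10^-31 = (0.047)^3 × [PO4^3-]^2  ⇒  [PO4^3-] = 8.9 x 10^-14 M.
For Ag3PO4: 8.4 × 10^-18 = (0.0063)^3 × [PO4^3-]  ⇒  [PO4^3-] = 3.4 × 10^-11 M.
The salt with the lower threshold [PO4^3-] precipitates first: Ba3(PO4)2.

Ba3(PO4)2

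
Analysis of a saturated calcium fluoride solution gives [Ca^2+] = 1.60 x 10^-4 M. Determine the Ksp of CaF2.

CaF2(s) ⇌ Ca^2+(aq) + 2 F^-(aq)
Stoichiometry gives [F^-] = (2/1)[Ca^2+] = 3.200 × 10^-4 M.
Ksp = [Ca^2+][F^-]^2
Ksp = 1.60 × 10^-4 × (3.200 x 10^-4)^2 = 1.64 x 10^-11

1.64 × 10^-11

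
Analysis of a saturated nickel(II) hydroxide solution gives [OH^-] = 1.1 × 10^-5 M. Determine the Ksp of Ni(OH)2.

6.7e-16

Ni(OH)2(s) <=> Ni^2+ + 2 OH^-
Stoichiometry gives [Ni^2+] = (1/2)[OH^-] = 5.50 x 10^-6 M.
Ksp = [Ni^2+][OH^-]^2
Ksp = 5.50 × 10^-6 × (1.1 x 10^-5)^2 = 6.7 x 10^-16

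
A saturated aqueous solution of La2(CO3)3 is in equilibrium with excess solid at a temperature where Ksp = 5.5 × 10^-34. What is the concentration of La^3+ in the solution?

[La^3+] = 1.7e-7 M

La2(CO3)3(s) <=> 2 La^3+ + 3 CO3^2-
Ksp = [La^3+]^2[CO3^2-]^3
For each mole of La2(CO3)3 that dissolves: [La^3+] = 2s, [CO3^2-] = 3s.
Ksp = (2s)^2(3s)^3 = 108s^5
Solving, s = (5.5 × 10^-34/108)^(1/5) = 8.74 x 10^-8 M
[La^3+] = 2s = 1.7 × 10^-7 M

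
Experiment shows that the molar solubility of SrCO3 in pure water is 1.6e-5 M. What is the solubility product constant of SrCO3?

SrCO3(s) <=> Sr^2+(aq) + CO3^2-(aq)
With molar solubility s: [Sr^2+] = s, [CO3^2-] = s.
Ksp = [Sr^2+][CO3^2-]
Ksp = s × s = s^2
Ksp = (1.6 × 10^-5)^2 = 2.6 x 10^-10

Ksp = 2.6 × 10^-10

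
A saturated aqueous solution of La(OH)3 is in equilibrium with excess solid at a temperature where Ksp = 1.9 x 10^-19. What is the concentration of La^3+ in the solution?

[La^3+] ≈ 9.2 × 10^-6 M

La(OH)3(s) <=> La^3+ + 3 OH^-
Ksp = [La^3+][OH^-]^3
For each mole of La(OH)3 that dissolves: [La^3+] = s, [OH^-] = 3s.
So Ksp = s × (3s)^3 = 27s^4
Solving, s = (1.9 x 10^-19/27)^(1/4) = 9.16 × 10^-6 M
[La^3+] = s = 9.2 x 10^-6 M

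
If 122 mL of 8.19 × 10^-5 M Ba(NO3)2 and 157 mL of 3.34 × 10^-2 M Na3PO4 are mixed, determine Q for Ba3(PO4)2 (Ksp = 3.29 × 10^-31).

Q ≈ 1.62e-17

Total volume = 122 + 157 = 279 mL.
[Ba^2+] = 8.19 × 10^-5 × (122/279) = 3.581 × 10^-5 M
[PO4^3-] = 3.34 × 10^-2 × (157/279) = 1.879 × 10^-2 M
Ba3(PO4)2(s) <=> 3 Ba^2+(aq) + 2 PO4^3-(aq), so Q = [Ba^2+]^3[PO4^3-]^2
Q = (3.581 × 10^-5)^3(1.879 × 10^-2)^2 = 1.62 × 10^-17
Q > Ksp, so Ba3(PO4)2 will precipitate.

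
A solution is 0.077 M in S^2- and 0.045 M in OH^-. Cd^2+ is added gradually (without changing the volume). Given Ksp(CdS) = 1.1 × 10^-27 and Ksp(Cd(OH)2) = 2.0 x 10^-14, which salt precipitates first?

CdS

Each salt begins to precipitate when Q = Ksp, i.e. when [Cd^2+] reaches its threshold.
For CdS: 1.1 × 10^-27 = 0.077 × [Cd^2+]  ⇒  [Cd^2+] = 1.4 × 10^-26 M.
For Cd(OH)2: 2.0 x 10^-14 = (0.045)^2 × [Cd^2+]  ⇒  [Cd^2+] = 9.9 × 10^-12 M.
The salt with the lower threshold [Cd^2+] precipitates first: CdS.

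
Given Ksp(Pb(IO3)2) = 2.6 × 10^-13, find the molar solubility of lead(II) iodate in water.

4.0 × 10^-5 M

Pb(IO3)2(s) <=> Pb^2+ + 2 IO3^-
Ksp = [Pb^2+][IO3^-]^2
With molar solubility s: [Pb^2+] = s, [IO3^-] = 2s.
Substituting: Ksp = s(2s)^2 = 4s^3
Solving, s = (2.6 × 10^-13/4)^(1/3) = 4.0 × 10^-5 M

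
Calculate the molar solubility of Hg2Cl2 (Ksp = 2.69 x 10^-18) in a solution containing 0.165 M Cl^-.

Hg2Cl2(s) ⇌ Hg2^2+ + 2 Cl^-
Ksp = [Hg2^2+][Cl^-]^2
If s mol/L dissolves here, [Hg2^2+] = s, [Cl^-] = 0.165 + 2s ≈ 0.165 (common-ion effect: Cl^- is already 0.165 M).
Ksp ≈ s × (0.165)^2
s = 9.88 × 10^-17 M
Check: 2s = 2.0 x 10^-16 ≪ 0.165, so the approximation is valid.

s = 9.88 × 10^-17 M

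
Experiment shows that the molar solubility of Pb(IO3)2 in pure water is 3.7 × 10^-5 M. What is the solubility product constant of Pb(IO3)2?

2.0e-13

Pb(IO3)2(s) ⇌ Pb^2+ + 2 IO3^-
Let s = molar solubility. Then [Pb^2+] = s and [IO3^-] = 2s.
Ksp = [Pb^2+][IO3^-]^2
So Ksp = s × (2s)^2 = 4s^3
Ksp = 4 × (3.7 × 10^-5)^3 = 2.0 x 10^-13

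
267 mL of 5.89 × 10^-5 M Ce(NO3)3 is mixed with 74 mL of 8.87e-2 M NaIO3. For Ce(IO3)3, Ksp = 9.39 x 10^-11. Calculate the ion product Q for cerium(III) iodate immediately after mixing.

Q = 3.29e-10

Total volume = 267 + 74 = 341 mL.
[Ce^3+] = 5.89 × 10^-5 × (267/341) = 4.612 × 10^-5 M
[IO3^-] = 8.87 x 10^-2 × (74/341) = 1.925 x 10^-2 M
Ce(IO3)3(s) ⇌ Ce^3+(aq) + 3 IO3^-(aq), so Q = [Ce^3+][IO3^-]^3
Q = (4.612 × 10^-5)(1.925 × 10^-2)^3 = 3.29 x 10^-10
Q > Ksp, so Ce(IO3)3 will precipitate.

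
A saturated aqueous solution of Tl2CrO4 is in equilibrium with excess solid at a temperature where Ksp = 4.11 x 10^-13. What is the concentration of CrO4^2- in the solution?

Tl2CrO4(s) <=> 2 Tl^+(aq) + CrO4^2-(aq)
Ksp = [Tl^+]^2[CrO4^2-]
For each mole of Tl2CrO4 that dissolves: [Tl^+] = 2s, [CrO4^2-] = s.
So Ksp = (2s)^2 × s = 4s^3
s^3 = 4.11 x 10^-13 / 4, so s = 4.684 × 10^-5 M
[CrO4^2-] = s = 4.68 × 10^-5 M

4.68 x 10^-5 M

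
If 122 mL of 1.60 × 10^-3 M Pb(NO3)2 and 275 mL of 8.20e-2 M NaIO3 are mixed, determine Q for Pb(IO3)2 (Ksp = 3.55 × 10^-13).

Total volume = 122 + 275 = 397 mL.
[Pb^2+] = 1.60 × 10^-3 × (122/397) = 4.917 x 10^-4 M
[IO3^-] = 8.20 x 10^-2 × (275/397) = 5.680 x 10^-2 M
Pb(IO3)2(s) <=> Pb^2+ + 2 IO3^-, so Q = [Pb^2+][IO3^-]^2
Q = (4.917 × 10^-4)(5.680 × 10^-2)^2 = 1.59 × 10^-6
Q > Ksp, so Pb(IO3)2 will precipitate.

1.59e-6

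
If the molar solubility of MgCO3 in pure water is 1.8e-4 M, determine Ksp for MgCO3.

3.2 × 10^-8

MgCO3(s) ⇌ Mg^2+ + CO3^2-
With molar solubility s: [Mg^2+] = s, [CO3^2-] = s.
Ksp = [Mg^2+][CO3^2-]
Ksp = s × s = s^2
With s = 1.8 x 10^-4: Ksp = 3.2 × 10^-8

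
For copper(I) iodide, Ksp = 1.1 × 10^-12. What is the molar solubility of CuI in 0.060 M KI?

s = 1.8 × 10^-11 M

CuI(s) ⇌ Cu^+ + I^-
Ksp = [Cu^+][I^-]
Let s = moles of CuI that dissolve per litre. [Cu^+] = s, [I^-] = 0.060 + s ≈ 0.060 (since I^- from KI dominates).
Ksp ≈ s × 0.060
s = 1.8 × 10^-11 M
Check: s = 1.8 × 10^-11 ≪ 0.060, so the approximation is valid.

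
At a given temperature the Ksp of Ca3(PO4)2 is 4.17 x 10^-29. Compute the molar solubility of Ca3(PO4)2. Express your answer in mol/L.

Ca3(PO4)2(s) ⇌ 3 Ca^2+ + 2 PO4^3-
Ksp = [Ca^2+]^3[PO4^3-]^2
If s mol/L of Ca3(PO4)2 dissolves, [Ca^2+] = 3s and [PO4^3-] = 2s.
Substituting: Ksp = (3s)^3(2s)^2 = 108s^5
s = (4.17 x 10^-29 / 108)^(1/5) = 8.27 × 10^-7 M

s = 8.27 × 10^-7 M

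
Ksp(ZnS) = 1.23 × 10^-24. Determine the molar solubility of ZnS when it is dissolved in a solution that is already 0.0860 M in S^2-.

ZnS(s) ⇌ Zn^2+(aq) + S^2-(aq)
Ksp = [Zn^2+][S^2-]
Let s be the molar solubility in this solution. [Zn^2+] = s, [S^2-] = 0.0860 + s ≈ 0.0860 (common-ion effect: S^2- is already 0.0860 M).
Ksp ≈ s × 0.0860
s = 1.43 x 10^-23 M
Check: s = 1.4 × 10^-23 ≪ 0.0860, so the approximation is valid.

s = 1.43 x 10^-23 M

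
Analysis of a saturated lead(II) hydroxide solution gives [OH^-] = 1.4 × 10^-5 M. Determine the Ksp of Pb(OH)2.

Pb(OH)2(s) ⇌ Pb^2+ + 2 OH^-
Stoichiometry gives [Pb^2+] = (1/2)[OH^-] = 7.00 × 10^-6 M.
Ksp = [Pb^2+][OH^-]^2
Ksp = 7.00 x 10^-6 × (1.4 × 10^-5)^2 = 1.4 × 10^-15

1.4e-15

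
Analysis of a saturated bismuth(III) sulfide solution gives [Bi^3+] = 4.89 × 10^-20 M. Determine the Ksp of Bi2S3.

Ksp ≈ 9.44 × 10^-97

Bi2S3(s) <=> 2 Bi^3+ + 3 S^2-
Stoichiometry gives [S^2-] = (3/2)[Bi^3+] = 7.335 x 10^-20 M.
Ksp = [Bi^3+]^2[S^2-]^3
Ksp = (4.89 × 10^-20)^2 × (7.335 × 10^-20)^3 = 9.44 × 10^-97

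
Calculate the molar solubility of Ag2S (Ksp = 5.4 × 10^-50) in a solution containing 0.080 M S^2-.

s ≈ 4.1e-25 M

Ag2S(s) ⇌ 2 Ag^+(aq) + S^2-(aq)
Ksp = [Ag^+]^2[S^2-]
Let s = moles of Ag2S that dissolve per litre. [Ag^+] = 2s, [S^2-] = 0.080 + s ≈ 0.080 (since the S^2- already present dominates).
Ksp ≈ (2s)^2 × 0.080
s = 4.1 x 10^-25 M
Check: s = 4.1 × 10^-25 ≪ 0.080, so the approximation is valid.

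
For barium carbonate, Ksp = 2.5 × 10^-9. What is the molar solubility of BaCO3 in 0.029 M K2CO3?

BaCO3(s) <=> Ba^2+ + CO3^2-
Ksp = [Ba^2+][CO3^2-]
If s mol/L dissolves here, [Ba^2+] = s, [CO3^2-] = 0.029 + s ≈ 0.029 (since CO3^2- from K2CO3 dominates).
Ksp ≈ s × 0.029
s = 8.6 × 10^-8 M
Check: s = 8.6 x 10^-8 ≪ 0.029, so the approximation is valid.

s = 8.6 x 10^-8 M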